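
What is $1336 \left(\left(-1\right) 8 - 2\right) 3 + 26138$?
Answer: $-13942$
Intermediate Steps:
$1336 \left(\left(-1\right) 8 - 2\right) 3 + 26138 = 1336 \left(-8 - 2\right) 3 + 26138 = 1336 \left(\left(-10\right) 3\right) + 26138 = 1336 \left(-30\right) + 26138 = -40080 + 26138 = -13942$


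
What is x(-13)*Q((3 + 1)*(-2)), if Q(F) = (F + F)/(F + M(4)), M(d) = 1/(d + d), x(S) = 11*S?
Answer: -18304/63 ≈ -290.54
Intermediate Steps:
M(d) = 1/(2*d)
Q(F) = 2*F/(1/8 + F) (Q(F) = (F + F)/(F + (1/2)/4) = (2*F)/(F + (1/2)*(1/4)) = (2*F)/(F + 1/8) = (2*F)/(1/8 + F) = 2*F/(1/8 + F))
x(-13)*Q((3 + 1)*(-2)) = (11*(-13))*(16*((3 + 1)*(-2))/(1 + 8*((3 + 1)*(-2)))) = -2288*4*(-2)/(1 + 8*(4*(-2))) = -2288*(-8)/(1 + 8*(-8)) = -2288*(-8)/(1 - 64) = -2288*(-8)/(-63) = -2288*(-8)*(-1)/63 = -143*128/63 = -18304/63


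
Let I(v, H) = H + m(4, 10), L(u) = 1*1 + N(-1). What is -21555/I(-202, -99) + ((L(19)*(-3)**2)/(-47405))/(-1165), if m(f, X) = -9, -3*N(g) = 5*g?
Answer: 132268246163/662721900 ≈ 199.58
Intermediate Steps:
N(g) = -5*g/3
L(u) = 8/3 (L(u) = 1*1 - 5/3*(-1) = 1 + 5/3 = 8/3)
I(v, H) = -9 + H (I(v, H) = H - 9 = -9 + H)
-21555/I(-202, -99) + ((L(19)*(-3)**2)/(-47405))/(-1165) = -21555/(-9 - 99) + (((8/3)*(-3)**2)/(-47405))/(-1165) = -21555/(-108) + (((8/3)*9)*(-1/47405))*(-1/1165) = -21555*(-1/108) + (24*(-1/47405))*(-1/1165) = 2395/12 - 24/47405*(-1/1165) = 2395/12 + 24/55226825 = 132268246163/662721900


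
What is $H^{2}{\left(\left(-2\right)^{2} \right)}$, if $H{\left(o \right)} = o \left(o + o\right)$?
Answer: $1024$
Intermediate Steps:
$H{\left(o \right)} = 2 o^{2}$ ($H{\left(o \right)} = o 2 o = 2 o^{2}$)
$H^{2}{\left(\left(-2\right)^{2} \right)} = \left(2 \left(\left(-2\right)^{2}\right)^{2}\right)^{2} = \left(2 \cdot 4^{2}\right)^{2} = \left(2 \cdot 16\right)^{2} = 32^{2} = 1024$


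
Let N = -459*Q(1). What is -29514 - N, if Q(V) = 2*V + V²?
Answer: -28137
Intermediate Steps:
Q(V) = V² + 2*V
N = -1377 (N = -459*(2 + 1) = -459*3 = -1377)
-29514 - N = -29514 - 1*(-1377) = -29514 + 1377 = -28137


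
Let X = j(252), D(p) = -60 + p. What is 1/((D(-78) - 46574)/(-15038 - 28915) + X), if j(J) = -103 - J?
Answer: -43953/15556603 ≈ -0.0028254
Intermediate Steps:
X = -355 (X = -103 - 1*252 = -103 - 252 = -355)
1/((D(-78) - 46574)/(-15038 - 28915) + X) = 1/(((-60 - 78) - 46574)/(-15038 - 28915) - 355) = 1/((-138 - 46574)/(-43953) - 355) = 1/(-46712*(-1/43953) - 355) = 1/(46712/43953 - 355) = 1/(-15556603/43953) = -43953/15556603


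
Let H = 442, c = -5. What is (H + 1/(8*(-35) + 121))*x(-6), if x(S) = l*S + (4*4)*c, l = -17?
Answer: 1546094/159 ≈ 9723.9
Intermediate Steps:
x(S) = -80 - 17*S (x(S) = -17*S + (4*4)*(-5) = -17*S + 16*(-5) = -17*S - 80 = -80 - 17*S)
(H + 1/(8*(-35) + 121))*x(-6) = (442 + 1/(8*(-35) + 121))*(-80 - 17*(-6)) = (442 + 1/(-280 + 121))*(-80 + 102) = (442 + 1/(-159))*22 = (442 - 1/159)*22 = (70277/159)*22 = 1546094/159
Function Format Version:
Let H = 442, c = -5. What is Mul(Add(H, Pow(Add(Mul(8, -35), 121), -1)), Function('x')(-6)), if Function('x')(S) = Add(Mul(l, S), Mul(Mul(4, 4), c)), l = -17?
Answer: Rational(1546094, 159) ≈ 9723.9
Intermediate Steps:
Function('x')(S) = Add(-80, Mul(-17, S)) (Function('x')(S) = Add(Mul(-17, S), Mul(Mul(4, 4), -5)) = Add(Mul(-17, S), Mul(16, -5)) = Add(Mul(-17, S), -80) = Add(-80, Mul(-17, S)))
Mul(Add(H, Pow(Add(Mul(8, -35), 121), -1)), Function('x')(-6)) = Mul(Add(442, Pow(Add(Mul(8, -35), 121), -1)), Add(-80, Mul(-17, -6))) = Mul(Add(442, Pow(Add(-280, 121), -1)), Add(-80, 102)) = Mul(Add(442, Pow(-159, -1)), 22) = Mul(Add(442, Rational(-1, 159)), 22) = Mul(Rational(70277, 159), 22) = Rational(1546094, 159)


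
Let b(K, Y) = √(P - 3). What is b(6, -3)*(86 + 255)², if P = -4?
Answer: 116281*I*√7 ≈ 3.0765e+5*I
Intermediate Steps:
b(K, Y) = I*√7 (b(K, Y) = √(-4 - 3) = √(-7) = I*√7)
b(6, -3)*(86 + 255)² = (I*√7)*(86 + 255)² = (I*√7)*341² = (I*√7)*116281 = 116281*I*√7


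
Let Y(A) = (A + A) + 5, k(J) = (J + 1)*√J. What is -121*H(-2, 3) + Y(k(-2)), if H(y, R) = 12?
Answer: -1447 - 2*I*√2 ≈ -1447.0 - 2.8284*I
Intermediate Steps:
k(J) = √J*(1 + J) (k(J) = (1 + J)*√J = √J*(1 + J))
Y(A) = 5 + 2*A (Y(A) = 2*A + 5 = 5 + 2*A)
-121*H(-2, 3) + Y(k(-2)) = -121*12 + (5 + 2*(√(-2)*(1 - 2))) = -1452 + (5 + 2*((I*√2)*(-1))) = -1452 + (5 + 2*(-I*√2)) = -1452 + (5 - 2*I*√2) = -1447 - 2*I*√2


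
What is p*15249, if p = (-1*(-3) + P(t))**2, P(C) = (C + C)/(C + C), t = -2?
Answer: 243984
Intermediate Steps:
P(C) = 1 (P(C) = (2*C)/((2*C)) = (2*C)*(1/(2*C)) = 1)
p = 16 (p = (-1*(-3) + 1)**2 = (3 + 1)**2 = 4**2 = 16)
p*15249 = 16*15249 = 243984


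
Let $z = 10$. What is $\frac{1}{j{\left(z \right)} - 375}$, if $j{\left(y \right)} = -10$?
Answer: $- \frac{1}{385} \approx -0.0025974$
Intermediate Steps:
$\frac{1}{j{\left(z \right)} - 375} = \frac{1}{-10 - 375} = \frac{1}{-385} = - \frac{1}{385}$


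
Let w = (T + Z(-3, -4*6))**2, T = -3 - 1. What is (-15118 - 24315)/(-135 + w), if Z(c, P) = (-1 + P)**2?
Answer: -39433/385506 ≈ -0.10229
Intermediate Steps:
T = -4
w = 385641 (w = (-4 + (-1 - 4*6)**2)**2 = (-4 + (-1 - 24)**2)**2 = (-4 + (-25)**2)**2 = (-4 + 625)**2 = 621**2 = 385641)
(-15118 - 24315)/(-135 + w) = (-15118 - 24315)/(-135 + 385641) = -39433/385506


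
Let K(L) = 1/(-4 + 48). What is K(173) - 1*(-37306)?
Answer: 1641465/44 ≈ 37306.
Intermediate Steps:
K(L) = 1/44
K(173) - 1*(-37306) = 1/44 - 1*(-37306) = 1/44 + 37306 = 1641465/44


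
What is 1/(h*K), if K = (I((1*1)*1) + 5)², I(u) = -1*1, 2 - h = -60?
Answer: 1/992 ≈ 0.0010081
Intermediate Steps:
h = 62 (h = 2 - 1*(-60) = 2 + 60 = 62)
I(u) = -1
K = 16 (K = (-1 + 5)² = 4² = 16)
1/(h*K) = 1/(62*16) = 1/992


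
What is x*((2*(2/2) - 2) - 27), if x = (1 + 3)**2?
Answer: -432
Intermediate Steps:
x = 16 (x = 4**2 = 16)
x*((2*(2/2) - 2) - 27) = 16*((2*(2/2) - 2) - 27) = 16*((2*(2*(1/2)) - 2) - 27) = 16*((2*1 - 2) - 27) = 16*((2 - 2) - 27) = 16*(0 - 27) = 16*(-27) = -432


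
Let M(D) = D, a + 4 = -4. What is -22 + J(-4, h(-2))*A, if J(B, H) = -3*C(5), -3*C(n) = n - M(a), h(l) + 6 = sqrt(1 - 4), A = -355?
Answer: -4637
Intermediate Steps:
a = -8 (a = -4 - 4 = -8)
h(l) = -6 + I*sqrt(3) (h(l) = -6 + sqrt(1 - 4) = -6 + sqrt(-3) = -6 + I*sqrt(3))
C(n) = -8/3 - n/3 (C(n) = -(n - 1*(-8))/3 = -(n + 8)/3 = -(8 + n)/3 = -8/3 - n/3)
J(B, H) = 13 (J(B, H) = -3*(-8/3 - 1/3*5) = -3*(-8/3 - 5/3) = -3*(-13/3) = 13)
-22 + J(-4, h(-2))*A = -22 + 13*(-355) = -22 - 4615 = -4637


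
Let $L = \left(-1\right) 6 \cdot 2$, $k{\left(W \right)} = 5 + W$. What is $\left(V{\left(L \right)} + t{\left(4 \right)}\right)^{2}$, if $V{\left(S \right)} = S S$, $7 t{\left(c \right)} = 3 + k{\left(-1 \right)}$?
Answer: $21025$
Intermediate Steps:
$t{\left(c \right)} = 1$ ($t{\left(c \right)} = \frac{3 + \left(5 - 1\right)}{7} = \frac{3 + 4}{7} = \frac{1}{7} \cdot 7 = 1$)
$L = -12$ ($L = \left(-6\right) 2 = -12$)
$V{\left(S \right)} = S^{2}$
$\left(V{\left(L \right)} + t{\left(4 \right)}\right)^{2} = \left(\left(-12\right)^{2} + 1\right)^{2} = \left(144 + 1\right)^{2} = 145^{2} = 21025$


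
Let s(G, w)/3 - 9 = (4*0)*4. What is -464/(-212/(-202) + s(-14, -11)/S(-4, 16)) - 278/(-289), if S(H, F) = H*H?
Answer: -215469542/1278247 ≈ -168.57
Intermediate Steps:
s(G, w) = 27 (s(G, w) = 27 + 3*((4*0)*4) = 27 + 3*(0*4) = 27 + 3*0 = 27 + 0 = 27)
S(H, F) = H²
-464/(-212/(-202) + s(-14, -11)/S(-4, 16)) - 278/(-289) = -464/(-212/(-202) + 27/((-4)²)) - 278/(-289) = -464/(-212*(-1/202) + 27/16) - 278*(-1/289) = -464/(106/101 + 27*(1/16)) + 278/289 = -464/(106/101 + 27/16) + 278/289 = -464/4423/1616 + 278/289 = -464*1616/4423 + 278/289 = -749824/4423 + 278/289 = -215469542/1278247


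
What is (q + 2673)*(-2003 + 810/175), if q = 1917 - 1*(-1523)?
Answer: -427561559/35 ≈ -1.2216e+7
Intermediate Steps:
q = 3440 (q = 1917 + 1523 = 3440)
(q + 2673)*(-2003 + 810/175) = (3440 + 2673)*(-2003 + 810/175) = 6113*(-2003 + 810*(1/175)) = 6113*(-2003 + 162/35) = 6113*(-69943/35) = -427561559/35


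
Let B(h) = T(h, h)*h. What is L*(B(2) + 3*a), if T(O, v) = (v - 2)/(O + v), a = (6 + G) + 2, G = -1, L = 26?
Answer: 546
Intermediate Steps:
a = 7 (a = (6 - 1) + 2 = 5 + 2 = 7)
T(O, v) = (-2 + v)/(O + v)
B(h) = -1 + h/2 (B(h) = ((-2 + h)/(h + h))*h = ((-2 + h)/((2*h)))*h = ((1/(2*h))*(-2 + h))*h = ((-2 + h)/(2*h))*h = -1 + h/2)
L*(B(2) + 3*a) = 26*((-1 + (½)*2) + 3*7) = 26*((-1 + 1) + 21) = 26*(0 + 21) = 26*21 = 546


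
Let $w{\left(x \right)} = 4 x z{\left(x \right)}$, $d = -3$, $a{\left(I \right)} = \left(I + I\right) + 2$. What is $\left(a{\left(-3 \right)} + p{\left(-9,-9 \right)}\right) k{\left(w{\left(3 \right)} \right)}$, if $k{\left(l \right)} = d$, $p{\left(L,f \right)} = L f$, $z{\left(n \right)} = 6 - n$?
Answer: $-231$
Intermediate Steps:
$a{\left(I \right)} = 2 + 2 I$ ($a{\left(I \right)} = 2 I + 2 = 2 + 2 I$)
$w{\left(x \right)} = 4 x \left(6 - x\right)$
$k{\left(l \right)} = -3$
$\left(a{\left(-3 \right)} + p{\left(-9,-9 \right)}\right) k{\left(w{\left(3 \right)} \right)} = \left(\left(2 + 2 \left(-3\right)\right) - -81\right) \left(-3\right) = \left(\left(2 - 6\right) + 81\right) \left(-3\right) = \left(-4 + 81\right) \left(-3\right) = 77 \left(-3\right) = -231$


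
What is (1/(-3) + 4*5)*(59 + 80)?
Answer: 8201/3 ≈ 2733.7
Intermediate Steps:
(1/(-3) + 4*5)*(59 + 80) = (-⅓ + 20)*139 = (59/3)*139 = 8201/3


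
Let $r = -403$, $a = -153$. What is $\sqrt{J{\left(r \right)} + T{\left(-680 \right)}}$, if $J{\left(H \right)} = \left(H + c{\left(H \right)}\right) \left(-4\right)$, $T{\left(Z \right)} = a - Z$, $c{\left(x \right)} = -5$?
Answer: $\sqrt{2159} \approx 46.465$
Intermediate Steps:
$T{\left(Z \right)} = -153 - Z$
$J{\left(H \right)} = 20 - 4 H$ ($J{\left(H \right)} = \left(H - 5\right) \left(-4\right) = \left(-5 + H\right) \left(-4\right) = 20 - 4 H$)
$\sqrt{J{\left(r \right)} + T{\left(-680 \right)}} = \sqrt{\left(20 - -1612\right) - -527} = \sqrt{\left(20 + 1612\right) + \left(-153 + 680\right)} = \sqrt{1632 + 527} = \sqrt{2159}$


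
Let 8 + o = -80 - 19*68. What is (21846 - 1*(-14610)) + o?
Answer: 35076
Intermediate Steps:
o = -1380 (o = -8 + (-80 - 19*68) = -8 + (-80 - 1292) = -8 - 1372 = -1380)
(21846 - 1*(-14610)) + o = (21846 - 1*(-14610)) - 1380 = (21846 + 14610) - 1380 = 36456 - 1380 = 35076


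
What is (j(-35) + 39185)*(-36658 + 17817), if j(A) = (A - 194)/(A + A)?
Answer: -51684235539/70 ≈ -7.3835e+8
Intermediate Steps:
j(A) = (-194 + A)/(2*A) (j(A) = (-194 + A)/((2*A)) = (-194 + A)*(1/(2*A)) = (-194 + A)/(2*A))
(j(-35) + 39185)*(-36658 + 17817) = ((½)*(-194 - 35)/(-35) + 39185)*(-36658 + 17817) = ((½)*(-1/35)*(-229) + 39185)*(-18841) = (229/70 + 39185)*(-18841) = (2743179/70)*(-18841) = -51684235539/70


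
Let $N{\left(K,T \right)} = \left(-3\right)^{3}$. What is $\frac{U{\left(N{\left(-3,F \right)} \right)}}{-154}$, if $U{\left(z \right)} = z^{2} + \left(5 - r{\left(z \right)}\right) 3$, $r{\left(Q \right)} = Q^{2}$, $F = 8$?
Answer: $\frac{1443}{154} \approx 9.3701$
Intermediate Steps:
$N{\left(K,T \right)} = -27$
$U{\left(z \right)} = 15 - 2 z^{2}$ ($U{\left(z \right)} = z^{2} + \left(5 - z^{2}\right) 3 = z^{2} - \left(-15 + 3 z^{2}\right) = 15 - 2 z^{2}$)
$\frac{U{\left(N{\left(-3,F \right)} \right)}}{-154} = \frac{15 - 2 \left(-27\right)^{2}}{-154} = \left(15 - 1458\right) \left(- \frac{1}{154}\right) = \left(-1443\right) \left(- \frac{1}{154}\right) = \frac{1443}{154}$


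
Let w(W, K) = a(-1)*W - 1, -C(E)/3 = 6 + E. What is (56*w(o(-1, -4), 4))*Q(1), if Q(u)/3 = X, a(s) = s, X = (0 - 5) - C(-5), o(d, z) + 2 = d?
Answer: -672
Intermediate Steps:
o(d, z) = -2 + d
C(E) = -18 - 3*E (C(E) = -3*(6 + E) = -18 - 3*E)
X = -2 (X = (0 - 5) - (-18 - 3*(-5)) = -5 - (-18 + 15) = -5 - 1*(-3) = -5 + 3 = -2)
Q(u) = -6 (Q(u) = 3*(-2) = -6)
w(W, K) = -1 - W (w(W, K) = -W - 1 = -1 - W)
(56*w(o(-1, -4), 4))*Q(1) = (56*(-1 - (-2 - 1)))*(-6) = (56*(-1 - 1*(-3)))*(-6) = (56*(-1 + 3))*(-6) = (56*2)*(-6) = 112*(-6) = -672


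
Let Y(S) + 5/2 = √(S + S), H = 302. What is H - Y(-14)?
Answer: 609/2 - 2*I*√7 ≈ 304.5 - 5.2915*I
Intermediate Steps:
Y(S) = -5/2 + √2*√S (Y(S) = -5/2 + √(S + S) = -5/2 + √(2*S) = -5/2 + √2*√S)
H - Y(-14) = 302 - (-5/2 + √2*√(-14)) = 302 - (-5/2 + √2*(I*√14)) = 302 - (-5/2 + 2*I*√7) = 302 + (5/2 - 2*I*√7) = 609/2 - 2*I*√7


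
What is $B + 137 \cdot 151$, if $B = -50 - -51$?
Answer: $20688$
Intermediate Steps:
$B = 1$ ($B = -50 + 51 = 1$)
$B + 137 \cdot 151 = 1 + 137 \cdot 151 = 1 + 20687 = 20688$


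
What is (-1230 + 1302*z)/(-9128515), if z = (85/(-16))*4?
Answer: 11559/3651406 ≈ 0.0031656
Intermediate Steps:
z = -85/4 (z = (85*(-1/16))*4 = -85/16*4 = -85/4 ≈ -21.250)
(-1230 + 1302*z)/(-9128515) = (-1230 + 1302*(-85/4))/(-9128515) = (-1230 - 55335/2)*(-1/9128515) = -57795/2*(-1/9128515) = 11559/3651406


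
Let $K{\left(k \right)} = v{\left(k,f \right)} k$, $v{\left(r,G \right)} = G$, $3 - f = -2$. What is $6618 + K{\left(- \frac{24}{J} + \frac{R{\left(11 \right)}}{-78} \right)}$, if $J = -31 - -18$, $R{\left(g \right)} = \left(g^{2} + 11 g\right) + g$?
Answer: $\frac{515659}{78} \approx 6611.0$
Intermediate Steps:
$f = 5$ ($f = 3 - -2 = 3 + 2 = 5$)
$R{\left(g \right)} = g^{2} + 12 g$
$J = -13$ ($J = -31 + 18 = -13$)
$K{\left(k \right)} = 5 k$
$6618 + K{\left(- \frac{24}{J} + \frac{R{\left(11 \right)}}{-78} \right)} = 6618 + 5 \left(- \frac{24}{-13} + \frac{11 \left(12 + 11\right)}{-78}\right) = 6618 + 5 \left(\left(-24\right) \left(- \frac{1}{13}\right) + 11 \cdot 23 \left(- \frac{1}{78}\right)\right) = 6618 + 5 \left(\frac{24}{13} + 253 \left(- \frac{1}{78}\right)\right) = 6618 + 5 \left(\frac{24}{13} - \frac{253}{78}\right) = 6618 + 5 \left(- \frac{109}{78}\right) = 6618 - \frac{545}{78} = \frac{515659}{78}$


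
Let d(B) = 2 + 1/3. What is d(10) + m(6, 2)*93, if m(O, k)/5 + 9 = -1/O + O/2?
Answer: -17191/6 ≈ -2865.2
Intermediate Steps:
m(O, k) = -45 - 5/O + 5*O/2 (m(O, k) = -45 + 5*(-1/O + O/2) = -45 + 5*(O/2 - 1/O) = -45 + (-5/O + 5*O/2) = -45 - 5/O + 5*O/2)
d(B) = 7/3 (d(B) = 2 + ⅓ = 7/3)
d(10) + m(6, 2)*93 = 7/3 + (-45 - 5/6 + (5/2)*6)*93 = 7/3 + (-45 - 5*⅙ + 15)*93 = 7/3 + (-45 - ⅚ + 15)*93 = 7/3 - 185/6*93 = 7/3 - 5735/2 = -17191/6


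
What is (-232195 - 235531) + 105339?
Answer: -362387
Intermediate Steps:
(-232195 - 235531) + 105339 = -467726 + 105339 = -362387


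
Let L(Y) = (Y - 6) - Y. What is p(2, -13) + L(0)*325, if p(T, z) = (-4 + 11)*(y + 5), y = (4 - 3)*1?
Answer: -1908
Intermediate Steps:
y = 1 (y = 1*1 = 1)
p(T, z) = 42 (p(T, z) = (-4 + 11)*(1 + 5) = 7*6 = 42)
L(Y) = -6 (L(Y) = (-6 + Y) - Y = -6)
p(2, -13) + L(0)*325 = 42 - 6*325 = 42 - 1950 = -1908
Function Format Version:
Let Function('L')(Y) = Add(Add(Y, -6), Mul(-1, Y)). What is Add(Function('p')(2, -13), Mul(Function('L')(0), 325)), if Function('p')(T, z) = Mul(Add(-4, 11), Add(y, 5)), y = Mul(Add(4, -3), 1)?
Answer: -1908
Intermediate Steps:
y = 1 (y = Mul(1, 1) = 1)
Function('p')(T, z) = 42 (Function('p')(T, z) = Mul(Add(-4, 11), Add(1, 5)) = Mul(7, 6) = 42)
Function('L')(Y) = -6 (Function('L')(Y) = Add(Add(-6, Y), Mul(-1, Y)) = -6)
Add(Function('p')(2, -13), Mul(Function('L')(0), 325)) = Add(42, Mul(-6, 325)) = Add(42, -1950) = -1908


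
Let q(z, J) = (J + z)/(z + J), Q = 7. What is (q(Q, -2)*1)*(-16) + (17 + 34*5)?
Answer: 171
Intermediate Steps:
q(z, J) = 1 (q(z, J) = (J + z)/(J + z) = 1)
(q(Q, -2)*1)*(-16) + (17 + 34*5) = (1*1)*(-16) + (17 + 34*5) = 1*(-16) + (17 + 170) = -16 + 187 = 171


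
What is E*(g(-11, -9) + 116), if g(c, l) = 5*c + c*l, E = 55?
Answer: 8800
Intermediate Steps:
E*(g(-11, -9) + 116) = 55*(-11*(5 - 9) + 116) = 55*(-11*(-4) + 116) = 55*(44 + 116) = 55*160 = 8800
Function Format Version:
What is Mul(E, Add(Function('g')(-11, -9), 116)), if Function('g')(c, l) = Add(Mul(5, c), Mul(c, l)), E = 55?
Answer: 8800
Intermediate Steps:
Mul(E, Add(Function('g')(-11, -9), 116)) = Mul(55, Add(Mul(-11, Add(5, -9)), 116)) = Mul(55, Add(Mul(-11, -4), 116)) = Mul(55, Add(44, 116)) = Mul(55, 160) = 8800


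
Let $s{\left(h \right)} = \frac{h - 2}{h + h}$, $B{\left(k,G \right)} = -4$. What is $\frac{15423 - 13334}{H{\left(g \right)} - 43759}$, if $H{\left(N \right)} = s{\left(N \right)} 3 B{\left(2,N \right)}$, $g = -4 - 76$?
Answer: $- \frac{41780}{875303} \approx -0.047732$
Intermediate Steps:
$g = -80$ ($g = -4 - 76 = -80$)
$s{\left(h \right)} = \frac{-2 + h}{2 h}$
$H{\left(N \right)} = - \frac{6 \left(-2 + N\right)}{N}$ ($H{\left(N \right)} = \frac{-2 + N}{2 N} 3 \left(-4\right) = \frac{3 \left(-2 + N\right)}{2 N} \left(-4\right) = - \frac{6 \left(-2 + N\right)}{N}$)
$\frac{15423 - 13334}{H{\left(g \right)} - 43759} = \frac{15423 - 13334}{\left(-6 + \frac{12}{-80}\right) - 43759} = \frac{2089}{\left(-6 + 12 \left(- \frac{1}{80}\right)\right) - 43759} = \frac{2089}{\left(-6 - \frac{3}{20}\right) - 43759} = \frac{2089}{- \frac{123}{20} - 43759} = \frac{2089}{- \frac{875303}{20}} = 2089 \left(- \frac{20}{875303}\right) = - \frac{41780}{875303}$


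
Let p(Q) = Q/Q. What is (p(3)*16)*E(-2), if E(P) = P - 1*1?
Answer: -48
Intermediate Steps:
p(Q) = 1
E(P) = -1 + P (E(P) = P - 1 = -1 + P)
(p(3)*16)*E(-2) = (1*16)*(-1 - 2) = 16*(-3) = -48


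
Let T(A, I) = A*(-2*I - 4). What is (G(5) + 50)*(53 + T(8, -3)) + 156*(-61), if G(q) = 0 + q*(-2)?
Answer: -6756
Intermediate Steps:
T(A, I) = A*(-4 - 2*I)
G(q) = -2*q (G(q) = 0 - 2*q = -2*q)
(G(5) + 50)*(53 + T(8, -3)) + 156*(-61) = (-2*5 + 50)*(53 - 2*8*(2 - 3)) + 156*(-61) = (-10 + 50)*(53 - 2*8*(-1)) - 9516 = 40*(53 + 16) - 9516 = 40*69 - 9516 = 2760 - 9516 = -6756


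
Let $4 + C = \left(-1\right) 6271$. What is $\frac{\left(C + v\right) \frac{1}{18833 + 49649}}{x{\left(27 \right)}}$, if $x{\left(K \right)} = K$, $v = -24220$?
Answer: $- \frac{10165}{616338} \approx -0.016493$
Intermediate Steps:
$C = -6275$ ($C = -4 - 6271 = -6275$)
$\frac{\left(C + v\right) \frac{1}{18833 + 49649}}{x{\left(27 \right)}} = \frac{\left(-6275 - 24220\right) \frac{1}{18833 + 49649}}{27} = - \frac{30495}{68482} \cdot \frac{1}{27} = \left(-30495\right) \frac{1}{68482} \cdot \frac{1}{27} = \left(- \frac{30495}{68482}\right) \frac{1}{27} = - \frac{10165}{616338}$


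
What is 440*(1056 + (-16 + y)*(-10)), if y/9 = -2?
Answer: 614240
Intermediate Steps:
y = -18 (y = 9*(-2) = -18)
440*(1056 + (-16 + y)*(-10)) = 440*(1056 + (-16 - 18)*(-10)) = 440*(1056 - 34*(-10)) = 440*(1056 + 340) = 440*1396 = 614240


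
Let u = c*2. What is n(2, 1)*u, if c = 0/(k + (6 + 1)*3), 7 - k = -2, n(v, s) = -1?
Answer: 0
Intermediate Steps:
k = 9 (k = 7 - 1*(-2) = 7 + 2 = 9)
c = 0 (c = 0/(9 + (6 + 1)*3) = 0/(9 + 7*3) = 0/(9 + 21) = 0/30 = (1/30)*0 = 0)
u = 0 (u = 0*2 = 0)
n(2, 1)*u = -1*0 = 0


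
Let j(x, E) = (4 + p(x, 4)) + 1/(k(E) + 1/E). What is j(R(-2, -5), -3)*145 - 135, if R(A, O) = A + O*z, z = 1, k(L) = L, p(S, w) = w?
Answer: 1963/2 ≈ 981.50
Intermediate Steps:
R(A, O) = A + O (R(A, O) = A + O*1 = A + O)
j(x, E) = 8 + 1/(E + 1/E) (j(x, E) = (4 + 4) + 1/(E + 1/E) = 8 + 1/(E + 1/E))
j(R(-2, -5), -3)*145 - 135 = ((8 - 3 + 8*(-3)²)/(1 + (-3)²))*145 - 135 = ((8 - 3 + 8*9)/(1 + 9))*145 - 135 = ((8 - 3 + 72)/10)*145 - 135 = ((⅒)*77)*145 - 135 = (77/10)*145 - 135 = 2233/2 - 135 = 1963/2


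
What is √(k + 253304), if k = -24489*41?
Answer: I*√750745 ≈ 866.46*I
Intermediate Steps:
k = -1004049
√(k + 253304) = √(-1004049 + 253304) = √(-750745) = I*√750745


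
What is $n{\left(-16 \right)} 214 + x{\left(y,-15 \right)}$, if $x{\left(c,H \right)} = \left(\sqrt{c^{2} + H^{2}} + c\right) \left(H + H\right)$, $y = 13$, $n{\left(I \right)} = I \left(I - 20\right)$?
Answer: $122874 - 30 \sqrt{394} \approx 1.2228 \cdot 10^{5}$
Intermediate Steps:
$n{\left(I \right)} = I \left(-20 + I\right)$
$x{\left(c,H \right)} = 2 H \left(c + \sqrt{H^{2} + c^{2}}\right)$ ($x{\left(c,H \right)} = \left(\sqrt{H^{2} + c^{2}} + c\right) 2 H = \left(c + \sqrt{H^{2} + c^{2}}\right) 2 H = 2 H \left(c + \sqrt{H^{2} + c^{2}}\right)$)
$n{\left(-16 \right)} 214 + x{\left(y,-15 \right)} = - 16 \left(-20 - 16\right) 214 + 2 \left(-15\right) \left(13 + \sqrt{\left(-15\right)^{2} + 13^{2}}\right) = \left(-16\right) \left(-36\right) 214 + 2 \left(-15\right) \left(13 + \sqrt{225 + 169}\right) = 576 \cdot 214 + 2 \left(-15\right) \left(13 + \sqrt{394}\right) = 123264 - \left(390 + 30 \sqrt{394}\right) = 122874 - 30 \sqrt{394}$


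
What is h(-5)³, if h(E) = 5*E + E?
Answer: -27000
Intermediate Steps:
h(E) = 6*E
h(-5)³ = (6*(-5))³ = (-30)³ = -27000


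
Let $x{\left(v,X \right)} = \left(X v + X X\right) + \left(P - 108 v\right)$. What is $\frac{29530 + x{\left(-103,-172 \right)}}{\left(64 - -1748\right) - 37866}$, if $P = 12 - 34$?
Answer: $- \frac{43966}{18027} \approx -2.4389$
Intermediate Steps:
$P = -22$
$x{\left(v,X \right)} = -22 + X^{2} - 108 v + X v$ ($x{\left(v,X \right)} = \left(X v + X X\right) - \left(22 + 108 v\right) = \left(X v + X^{2}\right) - \left(22 + 108 v\right) = \left(X^{2} + X v\right) - \left(22 + 108 v\right) = -22 + X^{2} - 108 v + X v$)
$\frac{29530 + x{\left(-103,-172 \right)}}{\left(64 - -1748\right) - 37866} = \frac{29530 - \left(-28818 - 29584\right)}{\left(64 - -1748\right) - 37866} = \frac{29530 + \left(-22 + 29584 + 11124 + 17716\right)}{\left(64 + 1748\right) - 37866} = \frac{29530 + 58402}{1812 - 37866} = \frac{87932}{-36054} = 87932 \left(- \frac{1}{36054}\right) = - \frac{43966}{18027}$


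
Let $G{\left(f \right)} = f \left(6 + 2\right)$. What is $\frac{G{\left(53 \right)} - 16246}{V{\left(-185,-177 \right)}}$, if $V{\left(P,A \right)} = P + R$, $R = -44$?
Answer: $\frac{15822}{229} \approx 69.092$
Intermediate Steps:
$G{\left(f \right)} = 8 f$ ($G{\left(f \right)} = f 8 = 8 f$)
$V{\left(P,A \right)} = -44 + P$ ($V{\left(P,A \right)} = P - 44 = -44 + P$)
$\frac{G{\left(53 \right)} - 16246}{V{\left(-185,-177 \right)}} = \frac{8 \cdot 53 - 16246}{-44 - 185} = \frac{424 - 16246}{-229} = \left(-15822\right) \left(- \frac{1}{229}\right) = \frac{15822}{229}$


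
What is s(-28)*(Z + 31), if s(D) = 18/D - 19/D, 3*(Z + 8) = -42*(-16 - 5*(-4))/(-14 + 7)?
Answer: 31/28 ≈ 1.1071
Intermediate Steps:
Z = 0 (Z = -8 + (-42*(-16 - 5*(-4))/(-14 + 7))/3 = -8 + (-42*(-16 + 20)/(-7))/3 = -8 + (-168*(-1)/7)/3 = -8 + (-42*(-4/7))/3 = -8 + (⅓)*24 = -8 + 8 = 0)
s(D) = -1/D
s(-28)*(Z + 31) = (-1/(-28))*(0 + 31) = -1*(-1/28)*31 = (1/28)*31 = 31/28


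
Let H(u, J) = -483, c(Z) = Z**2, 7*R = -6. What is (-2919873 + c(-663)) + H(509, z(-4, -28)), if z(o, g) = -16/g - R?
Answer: -2480787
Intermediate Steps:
R = -6/7 (R = (1/7)*(-6) = -6/7 ≈ -0.85714)
z(o, g) = 6/7 - 16/g (z(o, g) = -16/g - 1*(-6/7) = -16/g + 6/7 = 6/7 - 16/g)
(-2919873 + c(-663)) + H(509, z(-4, -28)) = (-2919873 + (-663)**2) - 483 = (-2919873 + 439569) - 483 = -2480304 - 483 = -2480787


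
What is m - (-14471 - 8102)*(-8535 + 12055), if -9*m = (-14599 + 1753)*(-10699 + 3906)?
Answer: 209283254/3 ≈ 6.9761e+7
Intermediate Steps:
m = -29087626/3 (m = -(-14599 + 1753)*(-10699 + 3906)/9 = -(-4282)*(-6793)/3 = -1/9*87262878 = -29087626/3 ≈ -9.6959e+6)
m - (-14471 - 8102)*(-8535 + 12055) = -29087626/3 - (-14471 - 8102)*(-8535 + 12055) = -29087626/3 - (-22573)*3520 = -29087626/3 - 1*(-79456960) = -29087626/3 + 79456960 = 209283254/3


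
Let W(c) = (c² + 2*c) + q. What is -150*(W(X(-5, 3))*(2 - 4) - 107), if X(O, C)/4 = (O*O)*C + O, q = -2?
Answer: 23703450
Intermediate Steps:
X(O, C) = 4*O + 4*C*O² (X(O, C) = 4*((O*O)*C + O) = 4*(O²*C + O) = 4*(C*O² + O) = 4*(O + C*O²) = 4*O + 4*C*O²)
W(c) = -2 + c² + 2*c (W(c) = (c² + 2*c) - 2 = -2 + c² + 2*c)
-150*(W(X(-5, 3))*(2 - 4) - 107) = -150*((-2 + (4*(-5)*(1 + 3*(-5)))² + 2*(4*(-5)*(1 + 3*(-5))))*(2 - 4) - 107) = -150*((-2 + (4*(-5)*(1 - 15))² + 2*(4*(-5)*(1 - 15)))*(-2) - 107) = -150*((-2 + (4*(-5)*(-14))² + 2*(4*(-5)*(-14)))*(-2) - 107) = -150*((-2 + 280² + 2*280)*(-2) - 107) = -150*((-2 + 78400 + 560)*(-2) - 107) = -150*(78958*(-2) - 107) = -150*(-157916 - 107) = -150*(-158023) = 23703450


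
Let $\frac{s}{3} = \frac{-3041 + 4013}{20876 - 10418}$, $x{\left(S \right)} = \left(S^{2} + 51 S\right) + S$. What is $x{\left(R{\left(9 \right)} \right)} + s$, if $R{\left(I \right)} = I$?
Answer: $\frac{319131}{581} \approx 549.28$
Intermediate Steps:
$x{\left(S \right)} = S^{2} + 52 S$
$s = \frac{162}{581}$ ($s = 3 \frac{-3041 + 4013}{20876 - 10418} = 3 \cdot \frac{972}{10458} = 3 \cdot 972 \cdot \frac{1}{10458} = 3 \cdot \frac{54}{581} = \frac{162}{581} \approx 0.27883$)
$x{\left(R{\left(9 \right)} \right)} + s = 9 \left(52 + 9\right) + \frac{162}{581} = 9 \cdot 61 + \frac{162}{581} = 549 + \frac{162}{581} = \frac{319131}{581}$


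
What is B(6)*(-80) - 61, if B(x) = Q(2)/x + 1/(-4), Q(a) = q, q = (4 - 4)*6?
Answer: -41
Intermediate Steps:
q = 0 (q = 0*6 = 0)
Q(a) = 0
B(x) = -1/4 (B(x) = 0/x + 1/(-4) = 0 + 1*(-1/4) = 0 - 1/4 = -1/4)
B(6)*(-80) - 61 = -1/4*(-80) - 61 = 20 - 61 = -41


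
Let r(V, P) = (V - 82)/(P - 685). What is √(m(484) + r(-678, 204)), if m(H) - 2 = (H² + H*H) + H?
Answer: 3*√12056467982/481 ≈ 684.84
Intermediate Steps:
r(V, P) = (-82 + V)/(-685 + P)
m(H) = 2 + H + 2*H² (m(H) = 2 + ((H² + H*H) + H) = 2 + ((H² + H²) + H) = 2 + (2*H² + H) = 2 + (H + 2*H²) = 2 + H + 2*H²)
√(m(484) + r(-678, 204)) = √((2 + 484 + 2*484²) + (-82 - 678)/(-685 + 204)) = √((2 + 484 + 2*234256) - 760/(-481)) = √((2 + 484 + 468512) - 1/481*(-760)) = √(468998 + 760/481) = √(225588798/481) = 3*√12056467982/481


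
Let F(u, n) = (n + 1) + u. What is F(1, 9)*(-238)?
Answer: -2618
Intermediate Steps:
F(u, n) = 1 + n + u (F(u, n) = (1 + n) + u = 1 + n + u)
F(1, 9)*(-238) = (1 + 9 + 1)*(-238) = 11*(-238) = -2618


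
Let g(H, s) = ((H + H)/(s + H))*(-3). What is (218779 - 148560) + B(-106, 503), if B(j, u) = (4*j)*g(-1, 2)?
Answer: 67675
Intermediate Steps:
g(H, s) = -6*H/(H + s) (g(H, s) = ((2*H)/(H + s))*(-3) = (2*H/(H + s))*(-3) = -6*H/(H + s))
B(j, u) = 24*j (B(j, u) = (4*j)*(-6*(-1)/(-1 + 2)) = (4*j)*(-6*(-1)/1) = (4*j)*(-6*(-1)*1) = (4*j)*6 = 24*j)
(218779 - 148560) + B(-106, 503) = (218779 - 148560) + 24*(-106) = 70219 - 2544 = 67675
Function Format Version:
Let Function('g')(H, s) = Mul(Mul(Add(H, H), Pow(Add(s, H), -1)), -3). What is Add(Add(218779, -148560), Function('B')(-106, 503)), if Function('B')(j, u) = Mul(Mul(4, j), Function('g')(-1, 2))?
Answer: 67675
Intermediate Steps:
Function('g')(H, s) = Mul(-6, H, Pow(Add(H, s), -1)) (Function('g')(H, s) = Mul(Mul(Mul(2, H), Pow(Add(H, s), -1)), -3) = Mul(Mul(2, H, Pow(Add(H, s), -1)), -3) = Mul(-6, H, Pow(Add(H, s), -1)))
Function('B')(j, u) = Mul(24, j) (Function('B')(j, u) = Mul(Mul(4, j), Mul(-6, -1, Pow(Add(-1, 2), -1))) = Mul(Mul(4, j), Mul(-6, -1, Pow(1, -1))) = Mul(Mul(4, j), Mul(-6, -1, 1)) = Mul(Mul(4, j), 6) = Mul(24, j))
Add(Add(218779, -148560), Function('B')(-106, 503)) = Add(Add(218779, -148560), Mul(24, -106)) = Add(70219, -2544) = 67675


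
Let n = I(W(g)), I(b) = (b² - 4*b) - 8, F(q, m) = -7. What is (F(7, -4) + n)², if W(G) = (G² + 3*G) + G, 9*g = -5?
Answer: 584188900/43046721 ≈ 13.571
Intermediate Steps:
g = -5/9 (g = (⅑)*(-5) = -5/9 ≈ -0.55556)
W(G) = G² + 4*G
I(b) = -8 + b² - 4*b
n = 21757/6561 (n = -8 + (-5*(4 - 5/9)/9)² - (-20)*(4 - 5/9)/9 = -8 + (-5/9*31/9)² - (-20)*31/(9*9) = -8 + (-155/81)² - 4*(-155/81) = -8 + 24025/6561 + 620/81 = 21757/6561 ≈ 3.3161)
(F(7, -4) + n)² = (-7 + 21757/6561)² = (-24170/6561)² = 584188900/43046721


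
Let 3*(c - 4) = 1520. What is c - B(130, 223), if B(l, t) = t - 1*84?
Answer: 1115/3 ≈ 371.67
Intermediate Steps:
B(l, t) = -84 + t (B(l, t) = t - 84 = -84 + t)
c = 1532/3 (c = 4 + (⅓)*1520 = 4 + 1520/3 = 1532/3 ≈ 510.67)
c - B(130, 223) = 1532/3 - (-84 + 223) = 1532/3 - 1*139 = 1532/3 - 139 = 1115/3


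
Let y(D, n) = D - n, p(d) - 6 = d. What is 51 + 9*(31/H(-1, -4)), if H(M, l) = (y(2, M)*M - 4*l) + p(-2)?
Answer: 1146/17 ≈ 67.412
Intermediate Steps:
p(d) = 6 + d
H(M, l) = 4 - 4*l + M*(2 - M) (H(M, l) = ((2 - M)*M - 4*l) + (6 - 2) = (M*(2 - M) - 4*l) + 4 = (-4*l + M*(2 - M)) + 4 = 4 - 4*l + M*(2 - M))
51 + 9*(31/H(-1, -4)) = 51 + 9*(31/(4 - 4*(-4) - 1*(-1)*(-2 - 1))) = 51 + 9*(31/(4 + 16 - 1*(-1)*(-3))) = 51 + 9*(31/(4 + 16 - 3)) = 51 + 9*(31/17) = 51 + 279/17 = 1146/17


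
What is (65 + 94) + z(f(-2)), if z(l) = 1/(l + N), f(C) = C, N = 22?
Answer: 3181/20 ≈ 159.05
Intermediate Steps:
z(l) = 1/(22 + l) (z(l) = 1/(l + 22) = 1/(22 + l))
(65 + 94) + z(f(-2)) = (65 + 94) + 1/(22 - 2) = 159 + 1/20 = 3181/20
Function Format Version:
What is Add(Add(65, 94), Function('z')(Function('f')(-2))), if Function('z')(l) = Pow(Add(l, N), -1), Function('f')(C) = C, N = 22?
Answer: Rational(3181, 20) ≈ 159.05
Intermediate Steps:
Function('z')(l) = Pow(Add(22, l), -1) (Function('z')(l) = Pow(Add(l, 22), -1) = Pow(Add(22, l), -1))
Add(Add(65, 94), Function('z')(Function('f')(-2))) = Add(Add(65, 94), Pow(Add(22, -2), -1)) = Add(159, Pow(20, -1)) = Add(159, Rational(1, 20)) = Rational(3181, 20)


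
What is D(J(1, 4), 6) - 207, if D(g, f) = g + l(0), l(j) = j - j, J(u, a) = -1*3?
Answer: -210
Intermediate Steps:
J(u, a) = -3
l(j) = 0 (l(j) = j - j = 0)
D(g, f) = g (D(g, f) = g + 0 = g)
D(J(1, 4), 6) - 207 = -3 - 207 = -210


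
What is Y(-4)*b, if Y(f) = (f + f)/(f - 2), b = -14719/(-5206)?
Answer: 29438/7809 ≈ 3.7698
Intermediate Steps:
b = 14719/5206 (b = -14719*(-1/5206) = 14719/5206 ≈ 2.8273)
Y(f) = 2*f/(-2 + f) (Y(f) = (2*f)/(-2 + f) = 2*f/(-2 + f))
Y(-4)*b = (2*(-4)/(-2 - 4))*(14719/5206) = (2*(-4)/(-6))*(14719/5206) = (2*(-4)*(-⅙))*(14719/5206) = (4/3)*(14719/5206) = 29438/7809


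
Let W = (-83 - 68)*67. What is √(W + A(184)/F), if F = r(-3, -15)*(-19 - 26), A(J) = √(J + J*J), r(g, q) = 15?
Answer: √(-20486925 - 6*√8510)/45 ≈ 100.58*I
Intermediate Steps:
A(J) = √(J + J²)
F = -675 (F = 15*(-19 - 26) = 15*(-45) = -675)
W = -10117 (W = -151*67 = -10117)
√(W + A(184)/F) = √(-10117 + √(184*(1 + 184))/(-675)) = √(-10117 + √(184*185)*(-1/675)) = √(-10117 + √34040*(-1/675)) = √(-10117 + (2*√8510)*(-1/675)) = √(-10117 - 2*√8510/675)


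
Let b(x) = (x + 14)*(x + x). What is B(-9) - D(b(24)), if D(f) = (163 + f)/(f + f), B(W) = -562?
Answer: -2052163/3648 ≈ -562.54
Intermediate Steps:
b(x) = 2*x*(14 + x) (b(x) = (14 + x)*(2*x) = 2*x*(14 + x))
D(f) = (163 + f)/(2*f) (D(f) = (163 + f)/((2*f)) = (163 + f)*(1/(2*f)) = (163 + f)/(2*f))
B(-9) - D(b(24)) = -562 - (163 + 2*24*(14 + 24))/(2*(2*24*(14 + 24))) = -562 - (163 + 2*24*38)/(2*(2*24*38)) = -562 - (163 + 1824)/(2*1824) = -562 - 1987/(2*1824) = -562 - 1*1987/3648 = -562 - 1987/3648 = -2052163/3648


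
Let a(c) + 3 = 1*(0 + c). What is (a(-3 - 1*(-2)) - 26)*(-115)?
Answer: 3450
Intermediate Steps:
a(c) = -3 + c (a(c) = -3 + 1*(0 + c) = -3 + 1*c = -3 + c)
(a(-3 - 1*(-2)) - 26)*(-115) = ((-3 + (-3 - 1*(-2))) - 26)*(-115) = ((-3 + (-3 + 2)) - 26)*(-115) = ((-3 - 1) - 26)*(-115) = (-4 - 26)*(-115) = -30*(-115) = 3450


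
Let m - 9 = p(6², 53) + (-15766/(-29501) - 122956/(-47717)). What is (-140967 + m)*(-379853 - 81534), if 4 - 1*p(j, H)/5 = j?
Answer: 91653290328499524636/1407699217 ≈ 6.5109e+10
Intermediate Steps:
p(j, H) = 20 - 5*j
m = -208182950589/1407699217 (m = 9 + ((20 - 5*6²) + (-15766/(-29501) - 122956/(-47717))) = 9 + ((20 - 5*36) + (-15766*(-1/29501) - 122956*(-1/47717))) = 9 + ((20 - 180) + (15766/29501 + 122956/47717)) = 9 + (-160 + 4379631178/1407699217) = 9 - 220852243542/1407699217 = -208182950589/1407699217 ≈ -147.89)
(-140967 + m)*(-379853 - 81534) = (-140967 - 208182950589/1407699217)*(-379853 - 81534) = -198647318473428/1407699217*(-461387) = 91653290328499524636/1407699217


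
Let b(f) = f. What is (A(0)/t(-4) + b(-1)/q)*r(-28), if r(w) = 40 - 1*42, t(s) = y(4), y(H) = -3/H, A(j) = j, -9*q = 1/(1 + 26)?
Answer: -486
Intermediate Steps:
q = -1/243 (q = -1/(9*(1 + 26)) = -⅑/27 = -⅑*1/27 = -1/243 ≈ -0.0041152)
t(s) = -¾ (t(s) = -3/4 = -3*¼ = -¾)
r(w) = -2 (r(w) = 40 - 42 = -2)
(A(0)/t(-4) + b(-1)/q)*r(-28) = (0/(-¾) - 1/(-1/243))*(-2) = (0*(-4/3) - 1*(-243))*(-2) = (0 + 243)*(-2) = 243*(-2) = -486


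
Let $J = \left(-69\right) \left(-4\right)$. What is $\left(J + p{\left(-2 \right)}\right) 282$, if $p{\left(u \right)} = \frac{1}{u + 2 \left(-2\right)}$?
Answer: $77785$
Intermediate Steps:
$J = 276$
$p{\left(u \right)} = \frac{1}{-4 + u}$ ($p{\left(u \right)} = \frac{1}{u - 4} = \frac{1}{-4 + u}$)
$\left(J + p{\left(-2 \right)}\right) 282 = \left(276 + \frac{1}{-4 - 2}\right) 282 = \left(276 + \frac{1}{-6}\right) 282 = \left(276 - \frac{1}{6}\right) 282 = \frac{1655}{6} \cdot 282 = 77785$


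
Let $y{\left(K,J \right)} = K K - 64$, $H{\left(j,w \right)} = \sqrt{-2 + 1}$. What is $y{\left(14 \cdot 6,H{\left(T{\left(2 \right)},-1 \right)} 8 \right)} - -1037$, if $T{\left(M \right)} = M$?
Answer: $8029$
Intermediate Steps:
$H{\left(j,w \right)} = i$ ($H{\left(j,w \right)} = \sqrt{-1} = i$)
$y{\left(K,J \right)} = -64 + K^{2}$ ($y{\left(K,J \right)} = K^{2} - 64 = -64 + K^{2}$)
$y{\left(14 \cdot 6,H{\left(T{\left(2 \right)},-1 \right)} 8 \right)} - -1037 = \left(-64 + \left(14 \cdot 6\right)^{2}\right) - -1037 = \left(-64 + 84^{2}\right) + 1037 = \left(-64 + 7056\right) + 1037 = 6992 + 1037 = 8029$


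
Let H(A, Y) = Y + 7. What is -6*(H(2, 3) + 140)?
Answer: -900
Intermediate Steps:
H(A, Y) = 7 + Y
-6*(H(2, 3) + 140) = -6*((7 + 3) + 140) = -6*(10 + 140) = -6*150 = -900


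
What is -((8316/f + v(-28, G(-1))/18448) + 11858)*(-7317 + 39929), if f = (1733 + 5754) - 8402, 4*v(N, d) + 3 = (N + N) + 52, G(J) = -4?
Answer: -2174227649310913/5626640 ≈ -3.8642e+8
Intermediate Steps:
v(N, d) = 49/4 + N/2 (v(N, d) = -¾ + ((N + N) + 52)/4 = -¾ + (2*N + 52)/4 = -¾ + (52 + 2*N)/4 = -¾ + (13 + N/2) = 49/4 + N/2)
f = -915 (f = 7487 - 8402 = -915)
-((8316/f + v(-28, G(-1))/18448) + 11858)*(-7317 + 39929) = -((8316/(-915) + (49/4 + (½)*(-28))/18448) + 11858)*(-7317 + 39929) = -((8316*(-1/915) + (49/4 - 14)*(1/18448)) + 11858)*32612 = -((-2772/305 - 7/4*1/18448) + 11858)*32612 = -((-2772/305 - 7/73792) + 11858)*32612 = -(-204553559/22506560 + 11858)*32612 = -266678234921*32612/22506560 = -1*2174227649310913/5626640 = -2174227649310913/5626640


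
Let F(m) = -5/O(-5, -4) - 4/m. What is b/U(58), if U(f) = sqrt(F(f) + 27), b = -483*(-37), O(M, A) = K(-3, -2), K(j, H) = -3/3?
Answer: 17871*sqrt(26854)/926 ≈ 3162.6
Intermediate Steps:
K(j, H) = -1 (K(j, H) = -3*1/3 = -1)
O(M, A) = -1
b = 17871
F(m) = 5 - 4/m (F(m) = -5/(-1) - 4/m = -5*(-1) - 4/m = 5 - 4/m)
U(f) = sqrt(32 - 4/f) (U(f) = sqrt((5 - 4/f) + 27) = sqrt(32 - 4/f))
b/U(58) = 17871/((2*sqrt(8 - 1/58))) = 17871/((2*sqrt(463/58))) = 17871/((2*(sqrt(26854)/58))) = 17871/((sqrt(26854)/29)) = 17871*(sqrt(26854)/926) = 17871*sqrt(26854)/926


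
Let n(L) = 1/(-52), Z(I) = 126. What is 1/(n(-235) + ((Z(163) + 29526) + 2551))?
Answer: 52/1674555 ≈ 3.1053e-5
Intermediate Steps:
n(L) = -1/52
1/(n(-235) + ((Z(163) + 29526) + 2551)) = 1/(-1/52 + ((126 + 29526) + 2551)) = 1/(-1/52 + (29652 + 2551)) = 1/(-1/52 + 32203) = 1/(1674555/52) = 52/1674555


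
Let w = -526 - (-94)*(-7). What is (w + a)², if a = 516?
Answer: 446224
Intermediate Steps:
w = -1184 (w = -526 - 1*658 = -526 - 658 = -1184)
(w + a)² = (-1184 + 516)² = (-668)² = 446224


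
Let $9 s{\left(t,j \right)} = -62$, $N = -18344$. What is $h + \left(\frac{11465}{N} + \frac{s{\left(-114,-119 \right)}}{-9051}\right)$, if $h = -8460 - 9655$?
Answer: $- \frac{11805445079}{651672} \approx -18116.0$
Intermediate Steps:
$s{\left(t,j \right)} = - \frac{62}{9}$ ($s{\left(t,j \right)} = \frac{1}{9} \left(-62\right) = - \frac{62}{9}$)
$h = -18115$
$h + \left(\frac{11465}{N} + \frac{s{\left(-114,-119 \right)}}{-9051}\right) = -18115 + \left(\frac{11465}{-18344} - \frac{62}{9 \left(-9051\right)}\right) = -18115 + \left(11465 \left(- \frac{1}{18344}\right) - - \frac{62}{81459}\right) = -18115 + \left(- \frac{5}{8} + \frac{62}{81459}\right) = -18115 - \frac{406799}{651672} = - \frac{11805445079}{651672}$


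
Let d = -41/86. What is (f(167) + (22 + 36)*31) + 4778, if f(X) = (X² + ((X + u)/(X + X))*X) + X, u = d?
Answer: 5971025/172 ≈ 34715.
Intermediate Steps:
d = -41/86 (d = -41*1/86 = -41/86 ≈ -0.47674)
u = -41/86 ≈ -0.47674
f(X) = -41/172 + X² + 3*X/2 (f(X) = (X² + ((X - 41/86)/(X + X))*X) + X = (X² + ((-41/86 + X)/((2*X)))*X) + X = (X² + ((-41/86 + X)*(1/(2*X)))*X) + X = (X² + ((-41/86 + X)/(2*X))*X) + X = (X² + (-41/172 + X/2)) + X = (-41/172 + X² + X/2) + X = -41/172 + X² + 3*X/2)
(f(167) + (22 + 36)*31) + 4778 = ((-41/172 + 167² + (3/2)*167) + (22 + 36)*31) + 4778 = ((-41/172 + 27889 + 501/2) + 58*31) + 4778 = (4839953/172 + 1798) + 4778 = 5149209/172 + 4778 = 5971025/172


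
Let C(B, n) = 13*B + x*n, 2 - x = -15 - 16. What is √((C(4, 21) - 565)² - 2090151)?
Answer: 3*I*√228639 ≈ 1434.5*I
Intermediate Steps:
x = 33 (x = 2 - (-15 - 16) = 2 - 1*(-31) = 2 + 31 = 33)
C(B, n) = 13*B + 33*n
√((C(4, 21) - 565)² - 2090151) = √(((13*4 + 33*21) - 565)² - 2090151) = √(((52 + 693) - 565)² - 2090151) = √((745 - 565)² - 2090151) = √(180² - 2090151) = √(32400 - 2090151) = √(-2057751) = 3*I*√228639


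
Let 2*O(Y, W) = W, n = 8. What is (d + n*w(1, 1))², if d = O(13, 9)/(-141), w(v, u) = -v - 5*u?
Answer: 20385225/8836 ≈ 2307.1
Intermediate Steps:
O(Y, W) = W/2
d = -3/94 (d = ((½)*9)/(-141) = (9/2)*(-1/141) = -3/94 ≈ -0.031915)
(d + n*w(1, 1))² = (-3/94 + 8*(-1*1 - 5*1))² = (-3/94 + 8*(-1 - 5))² = (-3/94 + 8*(-6))² = (-3/94 - 48)² = (-4515/94)² = 20385225/8836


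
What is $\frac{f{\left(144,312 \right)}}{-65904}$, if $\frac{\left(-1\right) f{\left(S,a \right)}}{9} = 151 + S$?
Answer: $\frac{885}{21968} \approx 0.040286$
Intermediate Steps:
$f{\left(S,a \right)} = -1359 - 9 S$ ($f{\left(S,a \right)} = - 9 \left(151 + S\right) = -1359 - 9 S$)
$\frac{f{\left(144,312 \right)}}{-65904} = \frac{-1359 - 1296}{-65904} = \left(-1359 - 1296\right) \left(- \frac{1}{65904}\right) = \left(-2655\right) \left(- \frac{1}{65904}\right) = \frac{885}{21968}$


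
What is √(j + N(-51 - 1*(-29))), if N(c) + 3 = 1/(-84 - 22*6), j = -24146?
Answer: 13*I*√185190/36 ≈ 155.4*I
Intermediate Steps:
N(c) = -649/216 (N(c) = -3 + 1/(-84 - 22*6) = -3 + 1/(-84 - 132) = -3 + 1/(-216) = -3 - 1/216 = -649/216)
√(j + N(-51 - 1*(-29))) = √(-24146 - 649/216) = √(-5216185/216) = 13*I*√185190/36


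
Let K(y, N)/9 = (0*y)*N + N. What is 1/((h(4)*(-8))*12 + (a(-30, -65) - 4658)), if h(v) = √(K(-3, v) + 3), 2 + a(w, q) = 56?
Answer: -1151/5209348 + 6*√39/1302337 ≈ -0.00019218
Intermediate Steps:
K(y, N) = 9*N (K(y, N) = 9*((0*y)*N + N) = 9*(0*N + N) = 9*(0 + N) = 9*N)
a(w, q) = 54 (a(w, q) = -2 + 56 = 54)
h(v) = √(3 + 9*v) (h(v) = √(9*v + 3) = √(3 + 9*v))
1/((h(4)*(-8))*12 + (a(-30, -65) - 4658)) = 1/((√(3 + 9*4)*(-8))*12 + (54 - 4658)) = 1/((√(3 + 36)*(-8))*12 - 4604) = 1/((√39*(-8))*12 - 4604) = 1/(-8*√39*12 - 4604) = 1/(-96*√39 - 4604) = 1/(-4604 - 96*√39)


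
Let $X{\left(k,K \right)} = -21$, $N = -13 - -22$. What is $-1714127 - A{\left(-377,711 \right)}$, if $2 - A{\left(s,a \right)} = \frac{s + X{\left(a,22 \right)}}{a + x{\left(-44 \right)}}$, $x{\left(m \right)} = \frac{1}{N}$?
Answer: $- \frac{5485214591}{3200} \approx -1.7141 \cdot 10^{6}$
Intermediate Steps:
$N = 9$ ($N = -13 + 22 = 9$)
$x{\left(m \right)} = \frac{1}{9}$
$A{\left(s,a \right)} = 2 - \frac{-21 + s}{\frac{1}{9} + a}$ ($A{\left(s,a \right)} = 2 - \frac{s - 21}{a + \frac{1}{9}} = 2 - \frac{-21 + s}{\frac{1}{9} + a}$)
$-1714127 - A{\left(-377,711 \right)} = -1714127 - \frac{191 - -3393 + 18 \cdot 711}{1 + 9 \cdot 711} = -1714127 - \frac{191 + 3393 + 12798}{1 + 6399} = -1714127 - \frac{1}{6400} \cdot 16382 = -1714127 - \frac{8191}{3200} = - \frac{5485214591}{3200}$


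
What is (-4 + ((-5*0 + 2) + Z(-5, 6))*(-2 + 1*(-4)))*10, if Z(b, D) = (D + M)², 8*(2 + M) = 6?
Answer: -6055/4 ≈ -1513.8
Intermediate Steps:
M = -5/4 (M = -2 + (⅛)*6 = -2 + ¾ = -5/4 ≈ -1.2500)
Z(b, D) = (-5/4 + D)² (Z(b, D) = (D - 5/4)² = (-5/4 + D)²)
(-4 + ((-5*0 + 2) + Z(-5, 6))*(-2 + 1*(-4)))*10 = (-4 + ((-5*0 + 2) + (-5 + 4*6)²/16)*(-2 + 1*(-4)))*10 = (-4 + ((0 + 2) + (-5 + 24)²/16)*(-2 - 4))*10 = (-4 + (2 + (1/16)*19²)*(-6))*10 = (-4 + (2 + (1/16)*361)*(-6))*10 = (-4 + (2 + 361/16)*(-6))*10 = (-4 + (393/16)*(-6))*10 = (-4 - 1179/8)*10 = -1211/8*10 = -6055/4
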